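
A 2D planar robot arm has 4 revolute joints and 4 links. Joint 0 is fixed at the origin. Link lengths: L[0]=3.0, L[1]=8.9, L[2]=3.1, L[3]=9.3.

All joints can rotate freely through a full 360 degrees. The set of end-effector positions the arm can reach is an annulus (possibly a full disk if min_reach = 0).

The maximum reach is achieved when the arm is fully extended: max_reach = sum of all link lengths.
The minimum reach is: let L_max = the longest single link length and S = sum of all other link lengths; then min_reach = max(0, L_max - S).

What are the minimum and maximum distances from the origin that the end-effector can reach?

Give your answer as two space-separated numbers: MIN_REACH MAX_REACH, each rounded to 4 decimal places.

Answer: 0.0000 24.3000

Derivation:
Link lengths: [3.0, 8.9, 3.1, 9.3]
max_reach = 3 + 8.9 + 3.1 + 9.3 = 24.3
L_max = max([3.0, 8.9, 3.1, 9.3]) = 9.3
S (sum of others) = 24.3 - 9.3 = 15
min_reach = max(0, 9.3 - 15) = max(0, -5.7) = 0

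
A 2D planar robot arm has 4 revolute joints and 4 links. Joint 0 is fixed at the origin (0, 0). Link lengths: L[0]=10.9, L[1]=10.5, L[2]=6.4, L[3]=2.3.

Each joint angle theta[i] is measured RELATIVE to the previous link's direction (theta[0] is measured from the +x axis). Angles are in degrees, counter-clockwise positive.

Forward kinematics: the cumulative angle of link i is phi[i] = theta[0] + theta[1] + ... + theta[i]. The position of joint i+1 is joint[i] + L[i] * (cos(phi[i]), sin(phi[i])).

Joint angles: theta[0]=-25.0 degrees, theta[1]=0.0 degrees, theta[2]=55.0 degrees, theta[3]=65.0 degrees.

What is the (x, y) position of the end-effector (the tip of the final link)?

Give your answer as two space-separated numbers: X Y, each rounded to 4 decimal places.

Answer: 24.7371 -3.5528

Derivation:
joint[0] = (0.0000, 0.0000)  (base)
link 0: phi[0] = -25 = -25 deg
  cos(-25 deg) = 0.9063, sin(-25 deg) = -0.4226
  joint[1] = (0.0000, 0.0000) + 10.9 * (0.9063, -0.4226) = (0.0000 + 9.8788, 0.0000 + -4.6065) = (9.8788, -4.6065)
link 1: phi[1] = -25 + 0 = -25 deg
  cos(-25 deg) = 0.9063, sin(-25 deg) = -0.4226
  joint[2] = (9.8788, -4.6065) + 10.5 * (0.9063, -0.4226) = (9.8788 + 9.5162, -4.6065 + -4.4375) = (19.3950, -9.0440)
link 2: phi[2] = -25 + 0 + 55 = 30 deg
  cos(30 deg) = 0.8660, sin(30 deg) = 0.5000
  joint[3] = (19.3950, -9.0440) + 6.4 * (0.8660, 0.5000) = (19.3950 + 5.5426, -9.0440 + 3.2000) = (24.9375, -5.8440)
link 3: phi[3] = -25 + 0 + 55 + 65 = 95 deg
  cos(95 deg) = -0.0872, sin(95 deg) = 0.9962
  joint[4] = (24.9375, -5.8440) + 2.3 * (-0.0872, 0.9962) = (24.9375 + -0.2005, -5.8440 + 2.2912) = (24.7371, -3.5528)
End effector: (24.7371, -3.5528)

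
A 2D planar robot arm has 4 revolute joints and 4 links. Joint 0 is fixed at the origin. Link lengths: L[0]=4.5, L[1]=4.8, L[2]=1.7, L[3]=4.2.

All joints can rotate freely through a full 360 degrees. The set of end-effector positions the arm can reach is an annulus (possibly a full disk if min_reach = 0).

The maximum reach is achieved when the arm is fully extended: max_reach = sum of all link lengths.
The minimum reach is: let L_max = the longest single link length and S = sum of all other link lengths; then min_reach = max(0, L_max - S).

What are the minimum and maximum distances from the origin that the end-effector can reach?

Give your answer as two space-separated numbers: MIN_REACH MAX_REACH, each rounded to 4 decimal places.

Link lengths: [4.5, 4.8, 1.7, 4.2]
max_reach = 4.5 + 4.8 + 1.7 + 4.2 = 15.2
L_max = max([4.5, 4.8, 1.7, 4.2]) = 4.8
S (sum of others) = 15.2 - 4.8 = 10.4
min_reach = max(0, 4.8 - 10.4) = max(0, -5.6) = 0

Answer: 0.0000 15.2000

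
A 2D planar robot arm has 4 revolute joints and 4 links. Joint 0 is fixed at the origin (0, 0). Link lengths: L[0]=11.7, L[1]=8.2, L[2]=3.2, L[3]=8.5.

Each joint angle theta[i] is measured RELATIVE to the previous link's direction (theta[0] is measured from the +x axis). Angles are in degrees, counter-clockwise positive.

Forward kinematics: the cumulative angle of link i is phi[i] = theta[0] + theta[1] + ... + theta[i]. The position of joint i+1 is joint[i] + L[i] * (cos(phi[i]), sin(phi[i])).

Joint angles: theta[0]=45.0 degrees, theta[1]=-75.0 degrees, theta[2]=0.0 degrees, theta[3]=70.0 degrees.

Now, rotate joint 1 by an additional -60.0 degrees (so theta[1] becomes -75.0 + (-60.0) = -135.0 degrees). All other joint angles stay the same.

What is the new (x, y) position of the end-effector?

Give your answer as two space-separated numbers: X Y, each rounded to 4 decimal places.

joint[0] = (0.0000, 0.0000)  (base)
link 0: phi[0] = 45 = 45 deg
  cos(45 deg) = 0.7071, sin(45 deg) = 0.7071
  joint[1] = (0.0000, 0.0000) + 11.7 * (0.7071, 0.7071) = (0.0000 + 8.2731, 0.0000 + 8.2731) = (8.2731, 8.2731)
link 1: phi[1] = 45 + -135 = -90 deg
  cos(-90 deg) = 0.0000, sin(-90 deg) = -1.0000
  joint[2] = (8.2731, 8.2731) + 8.2 * (0.0000, -1.0000) = (8.2731 + 0.0000, 8.2731 + -8.2000) = (8.2731, 0.0731)
link 2: phi[2] = 45 + -135 + 0 = -90 deg
  cos(-90 deg) = 0.0000, sin(-90 deg) = -1.0000
  joint[3] = (8.2731, 0.0731) + 3.2 * (0.0000, -1.0000) = (8.2731 + 0.0000, 0.0731 + -3.2000) = (8.2731, -3.1269)
link 3: phi[3] = 45 + -135 + 0 + 70 = -20 deg
  cos(-20 deg) = 0.9397, sin(-20 deg) = -0.3420
  joint[4] = (8.2731, -3.1269) + 8.5 * (0.9397, -0.3420) = (8.2731 + 7.9874, -3.1269 + -2.9072) = (16.2605, -6.0340)
End effector: (16.2605, -6.0340)

Answer: 16.2605 -6.0340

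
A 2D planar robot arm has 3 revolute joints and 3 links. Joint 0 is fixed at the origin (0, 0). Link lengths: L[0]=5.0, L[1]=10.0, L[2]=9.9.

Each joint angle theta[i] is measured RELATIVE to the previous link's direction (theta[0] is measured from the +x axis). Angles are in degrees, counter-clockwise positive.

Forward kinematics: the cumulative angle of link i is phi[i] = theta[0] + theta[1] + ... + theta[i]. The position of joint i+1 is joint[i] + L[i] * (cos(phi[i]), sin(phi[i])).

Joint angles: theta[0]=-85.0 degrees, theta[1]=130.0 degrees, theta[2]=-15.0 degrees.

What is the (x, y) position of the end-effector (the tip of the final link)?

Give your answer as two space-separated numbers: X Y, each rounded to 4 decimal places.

Answer: 16.0805 7.0401

Derivation:
joint[0] = (0.0000, 0.0000)  (base)
link 0: phi[0] = -85 = -85 deg
  cos(-85 deg) = 0.0872, sin(-85 deg) = -0.9962
  joint[1] = (0.0000, 0.0000) + 5 * (0.0872, -0.9962) = (0.0000 + 0.4358, 0.0000 + -4.9810) = (0.4358, -4.9810)
link 1: phi[1] = -85 + 130 = 45 deg
  cos(45 deg) = 0.7071, sin(45 deg) = 0.7071
  joint[2] = (0.4358, -4.9810) + 10 * (0.7071, 0.7071) = (0.4358 + 7.0711, -4.9810 + 7.0711) = (7.5068, 2.0901)
link 2: phi[2] = -85 + 130 + -15 = 30 deg
  cos(30 deg) = 0.8660, sin(30 deg) = 0.5000
  joint[3] = (7.5068, 2.0901) + 9.9 * (0.8660, 0.5000) = (7.5068 + 8.5737, 2.0901 + 4.9500) = (16.0805, 7.0401)
End effector: (16.0805, 7.0401)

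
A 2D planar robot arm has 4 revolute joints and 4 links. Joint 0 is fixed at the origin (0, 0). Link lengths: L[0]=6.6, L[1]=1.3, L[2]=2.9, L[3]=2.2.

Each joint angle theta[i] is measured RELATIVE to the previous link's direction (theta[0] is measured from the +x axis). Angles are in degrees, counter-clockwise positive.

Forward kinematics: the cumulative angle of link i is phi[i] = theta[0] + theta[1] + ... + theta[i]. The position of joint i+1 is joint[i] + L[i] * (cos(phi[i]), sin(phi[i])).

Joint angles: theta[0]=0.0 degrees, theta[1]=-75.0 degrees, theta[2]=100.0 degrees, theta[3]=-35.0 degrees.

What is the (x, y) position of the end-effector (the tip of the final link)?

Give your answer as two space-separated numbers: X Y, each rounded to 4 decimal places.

joint[0] = (0.0000, 0.0000)  (base)
link 0: phi[0] = 0 = 0 deg
  cos(0 deg) = 1.0000, sin(0 deg) = 0.0000
  joint[1] = (0.0000, 0.0000) + 6.6 * (1.0000, 0.0000) = (0.0000 + 6.6000, 0.0000 + 0.0000) = (6.6000, 0.0000)
link 1: phi[1] = 0 + -75 = -75 deg
  cos(-75 deg) = 0.2588, sin(-75 deg) = -0.9659
  joint[2] = (6.6000, 0.0000) + 1.3 * (0.2588, -0.9659) = (6.6000 + 0.3365, 0.0000 + -1.2557) = (6.9365, -1.2557)
link 2: phi[2] = 0 + -75 + 100 = 25 deg
  cos(25 deg) = 0.9063, sin(25 deg) = 0.4226
  joint[3] = (6.9365, -1.2557) + 2.9 * (0.9063, 0.4226) = (6.9365 + 2.6283, -1.2557 + 1.2256) = (9.5648, -0.0301)
link 3: phi[3] = 0 + -75 + 100 + -35 = -10 deg
  cos(-10 deg) = 0.9848, sin(-10 deg) = -0.1736
  joint[4] = (9.5648, -0.0301) + 2.2 * (0.9848, -0.1736) = (9.5648 + 2.1666, -0.0301 + -0.3820) = (11.7313, -0.4121)
End effector: (11.7313, -0.4121)

Answer: 11.7313 -0.4121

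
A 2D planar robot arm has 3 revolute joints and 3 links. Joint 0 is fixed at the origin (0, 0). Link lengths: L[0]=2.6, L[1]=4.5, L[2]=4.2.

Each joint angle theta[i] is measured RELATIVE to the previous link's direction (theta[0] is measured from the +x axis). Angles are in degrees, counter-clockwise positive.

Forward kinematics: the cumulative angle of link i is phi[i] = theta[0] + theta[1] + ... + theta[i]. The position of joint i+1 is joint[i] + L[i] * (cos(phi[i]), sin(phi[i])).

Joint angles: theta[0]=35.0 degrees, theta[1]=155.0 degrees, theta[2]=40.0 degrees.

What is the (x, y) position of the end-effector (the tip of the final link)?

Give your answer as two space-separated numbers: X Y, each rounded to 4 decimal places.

joint[0] = (0.0000, 0.0000)  (base)
link 0: phi[0] = 35 = 35 deg
  cos(35 deg) = 0.8192, sin(35 deg) = 0.5736
  joint[1] = (0.0000, 0.0000) + 2.6 * (0.8192, 0.5736) = (0.0000 + 2.1298, 0.0000 + 1.4913) = (2.1298, 1.4913)
link 1: phi[1] = 35 + 155 = 190 deg
  cos(190 deg) = -0.9848, sin(190 deg) = -0.1736
  joint[2] = (2.1298, 1.4913) + 4.5 * (-0.9848, -0.1736) = (2.1298 + -4.4316, 1.4913 + -0.7814) = (-2.3018, 0.7099)
link 2: phi[2] = 35 + 155 + 40 = 230 deg
  cos(230 deg) = -0.6428, sin(230 deg) = -0.7660
  joint[3] = (-2.3018, 0.7099) + 4.2 * (-0.6428, -0.7660) = (-2.3018 + -2.6997, 0.7099 + -3.2174) = (-5.0015, -2.5075)
End effector: (-5.0015, -2.5075)

Answer: -5.0015 -2.5075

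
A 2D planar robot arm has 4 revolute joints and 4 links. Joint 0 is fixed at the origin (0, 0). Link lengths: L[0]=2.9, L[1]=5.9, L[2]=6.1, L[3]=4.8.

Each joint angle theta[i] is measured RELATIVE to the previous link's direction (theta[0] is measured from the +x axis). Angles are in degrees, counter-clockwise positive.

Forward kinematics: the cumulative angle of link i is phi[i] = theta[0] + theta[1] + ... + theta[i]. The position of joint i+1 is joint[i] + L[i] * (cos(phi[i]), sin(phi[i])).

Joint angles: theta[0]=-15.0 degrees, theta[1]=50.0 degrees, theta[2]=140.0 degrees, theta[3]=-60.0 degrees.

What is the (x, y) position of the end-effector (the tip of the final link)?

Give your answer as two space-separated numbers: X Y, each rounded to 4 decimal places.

Answer: -0.4712 7.5155

Derivation:
joint[0] = (0.0000, 0.0000)  (base)
link 0: phi[0] = -15 = -15 deg
  cos(-15 deg) = 0.9659, sin(-15 deg) = -0.2588
  joint[1] = (0.0000, 0.0000) + 2.9 * (0.9659, -0.2588) = (0.0000 + 2.8012, 0.0000 + -0.7506) = (2.8012, -0.7506)
link 1: phi[1] = -15 + 50 = 35 deg
  cos(35 deg) = 0.8192, sin(35 deg) = 0.5736
  joint[2] = (2.8012, -0.7506) + 5.9 * (0.8192, 0.5736) = (2.8012 + 4.8330, -0.7506 + 3.3841) = (7.6342, 2.6335)
link 2: phi[2] = -15 + 50 + 140 = 175 deg
  cos(175 deg) = -0.9962, sin(175 deg) = 0.0872
  joint[3] = (7.6342, 2.6335) + 6.1 * (-0.9962, 0.0872) = (7.6342 + -6.0768, 2.6335 + 0.5317) = (1.5574, 3.1652)
link 3: phi[3] = -15 + 50 + 140 + -60 = 115 deg
  cos(115 deg) = -0.4226, sin(115 deg) = 0.9063
  joint[4] = (1.5574, 3.1652) + 4.8 * (-0.4226, 0.9063) = (1.5574 + -2.0286, 3.1652 + 4.3503) = (-0.4712, 7.5155)
End effector: (-0.4712, 7.5155)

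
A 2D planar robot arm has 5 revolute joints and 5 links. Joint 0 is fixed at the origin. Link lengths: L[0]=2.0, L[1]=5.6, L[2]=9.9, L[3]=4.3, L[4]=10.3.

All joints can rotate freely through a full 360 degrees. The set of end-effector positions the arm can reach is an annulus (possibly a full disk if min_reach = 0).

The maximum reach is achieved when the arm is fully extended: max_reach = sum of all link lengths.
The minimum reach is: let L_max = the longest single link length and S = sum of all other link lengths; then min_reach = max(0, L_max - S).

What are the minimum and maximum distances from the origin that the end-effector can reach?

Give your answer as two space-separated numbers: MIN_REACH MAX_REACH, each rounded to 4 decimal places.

Answer: 0.0000 32.1000

Derivation:
Link lengths: [2.0, 5.6, 9.9, 4.3, 10.3]
max_reach = 2 + 5.6 + 9.9 + 4.3 + 10.3 = 32.1
L_max = max([2.0, 5.6, 9.9, 4.3, 10.3]) = 10.3
S (sum of others) = 32.1 - 10.3 = 21.8
min_reach = max(0, 10.3 - 21.8) = max(0, -11.5) = 0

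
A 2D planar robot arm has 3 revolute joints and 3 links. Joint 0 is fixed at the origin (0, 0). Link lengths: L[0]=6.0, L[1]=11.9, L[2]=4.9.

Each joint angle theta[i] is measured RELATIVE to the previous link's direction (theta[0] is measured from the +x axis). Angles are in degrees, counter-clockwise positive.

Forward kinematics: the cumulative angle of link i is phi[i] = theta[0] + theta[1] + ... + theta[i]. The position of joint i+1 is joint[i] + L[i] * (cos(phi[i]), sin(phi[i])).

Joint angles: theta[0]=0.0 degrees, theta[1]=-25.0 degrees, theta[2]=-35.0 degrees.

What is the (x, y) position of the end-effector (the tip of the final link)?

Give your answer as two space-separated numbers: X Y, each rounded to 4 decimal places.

Answer: 19.2351 -9.2727

Derivation:
joint[0] = (0.0000, 0.0000)  (base)
link 0: phi[0] = 0 = 0 deg
  cos(0 deg) = 1.0000, sin(0 deg) = 0.0000
  joint[1] = (0.0000, 0.0000) + 6 * (1.0000, 0.0000) = (0.0000 + 6.0000, 0.0000 + 0.0000) = (6.0000, 0.0000)
link 1: phi[1] = 0 + -25 = -25 deg
  cos(-25 deg) = 0.9063, sin(-25 deg) = -0.4226
  joint[2] = (6.0000, 0.0000) + 11.9 * (0.9063, -0.4226) = (6.0000 + 10.7851, 0.0000 + -5.0292) = (16.7851, -5.0292)
link 2: phi[2] = 0 + -25 + -35 = -60 deg
  cos(-60 deg) = 0.5000, sin(-60 deg) = -0.8660
  joint[3] = (16.7851, -5.0292) + 4.9 * (0.5000, -0.8660) = (16.7851 + 2.4500, -5.0292 + -4.2435) = (19.2351, -9.2727)
End effector: (19.2351, -9.2727)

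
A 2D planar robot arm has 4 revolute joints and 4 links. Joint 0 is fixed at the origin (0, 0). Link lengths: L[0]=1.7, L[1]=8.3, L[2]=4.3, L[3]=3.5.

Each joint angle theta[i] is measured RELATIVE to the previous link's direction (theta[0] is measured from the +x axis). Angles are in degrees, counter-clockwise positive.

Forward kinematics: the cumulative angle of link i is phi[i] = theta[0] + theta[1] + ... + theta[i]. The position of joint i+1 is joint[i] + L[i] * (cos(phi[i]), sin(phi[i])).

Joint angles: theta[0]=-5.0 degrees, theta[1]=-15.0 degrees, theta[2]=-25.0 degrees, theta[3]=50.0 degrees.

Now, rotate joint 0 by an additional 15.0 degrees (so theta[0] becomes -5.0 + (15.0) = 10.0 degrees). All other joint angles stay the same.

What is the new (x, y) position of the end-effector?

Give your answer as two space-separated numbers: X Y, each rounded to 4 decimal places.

Answer: 16.9554 -1.3811

Derivation:
joint[0] = (0.0000, 0.0000)  (base)
link 0: phi[0] = 10 = 10 deg
  cos(10 deg) = 0.9848, sin(10 deg) = 0.1736
  joint[1] = (0.0000, 0.0000) + 1.7 * (0.9848, 0.1736) = (0.0000 + 1.6742, 0.0000 + 0.2952) = (1.6742, 0.2952)
link 1: phi[1] = 10 + -15 = -5 deg
  cos(-5 deg) = 0.9962, sin(-5 deg) = -0.0872
  joint[2] = (1.6742, 0.2952) + 8.3 * (0.9962, -0.0872) = (1.6742 + 8.2684, 0.2952 + -0.7234) = (9.9426, -0.4282)
link 2: phi[2] = 10 + -15 + -25 = -30 deg
  cos(-30 deg) = 0.8660, sin(-30 deg) = -0.5000
  joint[3] = (9.9426, -0.4282) + 4.3 * (0.8660, -0.5000) = (9.9426 + 3.7239, -0.4282 + -2.1500) = (13.6665, -2.5782)
link 3: phi[3] = 10 + -15 + -25 + 50 = 20 deg
  cos(20 deg) = 0.9397, sin(20 deg) = 0.3420
  joint[4] = (13.6665, -2.5782) + 3.5 * (0.9397, 0.3420) = (13.6665 + 3.2889, -2.5782 + 1.1971) = (16.9554, -1.3811)
End effector: (16.9554, -1.3811)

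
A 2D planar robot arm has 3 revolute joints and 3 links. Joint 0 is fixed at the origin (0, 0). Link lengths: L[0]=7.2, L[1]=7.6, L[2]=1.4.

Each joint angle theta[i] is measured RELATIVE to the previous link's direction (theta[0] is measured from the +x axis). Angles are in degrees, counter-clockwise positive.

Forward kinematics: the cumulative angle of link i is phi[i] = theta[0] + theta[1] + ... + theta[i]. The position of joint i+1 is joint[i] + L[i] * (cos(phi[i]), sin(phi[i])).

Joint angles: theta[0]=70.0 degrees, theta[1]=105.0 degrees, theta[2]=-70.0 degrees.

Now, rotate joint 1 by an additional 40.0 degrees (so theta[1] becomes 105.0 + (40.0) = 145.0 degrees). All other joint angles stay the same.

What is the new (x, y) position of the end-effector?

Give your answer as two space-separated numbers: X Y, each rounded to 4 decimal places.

joint[0] = (0.0000, 0.0000)  (base)
link 0: phi[0] = 70 = 70 deg
  cos(70 deg) = 0.3420, sin(70 deg) = 0.9397
  joint[1] = (0.0000, 0.0000) + 7.2 * (0.3420, 0.9397) = (0.0000 + 2.4625, 0.0000 + 6.7658) = (2.4625, 6.7658)
link 1: phi[1] = 70 + 145 = 215 deg
  cos(215 deg) = -0.8192, sin(215 deg) = -0.5736
  joint[2] = (2.4625, 6.7658) + 7.6 * (-0.8192, -0.5736) = (2.4625 + -6.2256, 6.7658 + -4.3592) = (-3.7630, 2.4066)
link 2: phi[2] = 70 + 145 + -70 = 145 deg
  cos(145 deg) = -0.8192, sin(145 deg) = 0.5736
  joint[3] = (-3.7630, 2.4066) + 1.4 * (-0.8192, 0.5736) = (-3.7630 + -1.1468, 2.4066 + 0.8030) = (-4.9098, 3.2096)
End effector: (-4.9098, 3.2096)

Answer: -4.9098 3.2096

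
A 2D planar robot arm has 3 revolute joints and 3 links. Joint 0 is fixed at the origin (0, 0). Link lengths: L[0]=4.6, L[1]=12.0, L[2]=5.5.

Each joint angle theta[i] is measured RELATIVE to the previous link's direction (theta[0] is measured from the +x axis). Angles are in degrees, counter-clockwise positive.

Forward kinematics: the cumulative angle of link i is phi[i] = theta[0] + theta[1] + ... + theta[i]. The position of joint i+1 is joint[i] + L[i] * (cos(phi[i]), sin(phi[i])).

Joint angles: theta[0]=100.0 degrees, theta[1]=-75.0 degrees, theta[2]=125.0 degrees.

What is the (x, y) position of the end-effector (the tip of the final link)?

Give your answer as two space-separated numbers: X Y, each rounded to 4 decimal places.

Answer: 5.3138 12.3515

Derivation:
joint[0] = (0.0000, 0.0000)  (base)
link 0: phi[0] = 100 = 100 deg
  cos(100 deg) = -0.1736, sin(100 deg) = 0.9848
  joint[1] = (0.0000, 0.0000) + 4.6 * (-0.1736, 0.9848) = (0.0000 + -0.7988, 0.0000 + 4.5301) = (-0.7988, 4.5301)
link 1: phi[1] = 100 + -75 = 25 deg
  cos(25 deg) = 0.9063, sin(25 deg) = 0.4226
  joint[2] = (-0.7988, 4.5301) + 12 * (0.9063, 0.4226) = (-0.7988 + 10.8757, 4.5301 + 5.0714) = (10.0769, 9.6015)
link 2: phi[2] = 100 + -75 + 125 = 150 deg
  cos(150 deg) = -0.8660, sin(150 deg) = 0.5000
  joint[3] = (10.0769, 9.6015) + 5.5 * (-0.8660, 0.5000) = (10.0769 + -4.7631, 9.6015 + 2.7500) = (5.3138, 12.3515)
End effector: (5.3138, 12.3515)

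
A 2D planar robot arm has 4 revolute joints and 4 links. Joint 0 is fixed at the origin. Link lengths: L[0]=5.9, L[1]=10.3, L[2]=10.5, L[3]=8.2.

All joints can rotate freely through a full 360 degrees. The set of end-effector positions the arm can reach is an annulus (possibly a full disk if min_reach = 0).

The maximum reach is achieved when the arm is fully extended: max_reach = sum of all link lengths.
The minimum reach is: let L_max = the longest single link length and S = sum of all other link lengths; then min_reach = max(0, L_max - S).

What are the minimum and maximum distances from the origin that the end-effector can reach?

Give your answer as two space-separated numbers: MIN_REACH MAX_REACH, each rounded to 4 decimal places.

Answer: 0.0000 34.9000

Derivation:
Link lengths: [5.9, 10.3, 10.5, 8.2]
max_reach = 5.9 + 10.3 + 10.5 + 8.2 = 34.9
L_max = max([5.9, 10.3, 10.5, 8.2]) = 10.5
S (sum of others) = 34.9 - 10.5 = 24.4
min_reach = max(0, 10.5 - 24.4) = max(0, -13.9) = 0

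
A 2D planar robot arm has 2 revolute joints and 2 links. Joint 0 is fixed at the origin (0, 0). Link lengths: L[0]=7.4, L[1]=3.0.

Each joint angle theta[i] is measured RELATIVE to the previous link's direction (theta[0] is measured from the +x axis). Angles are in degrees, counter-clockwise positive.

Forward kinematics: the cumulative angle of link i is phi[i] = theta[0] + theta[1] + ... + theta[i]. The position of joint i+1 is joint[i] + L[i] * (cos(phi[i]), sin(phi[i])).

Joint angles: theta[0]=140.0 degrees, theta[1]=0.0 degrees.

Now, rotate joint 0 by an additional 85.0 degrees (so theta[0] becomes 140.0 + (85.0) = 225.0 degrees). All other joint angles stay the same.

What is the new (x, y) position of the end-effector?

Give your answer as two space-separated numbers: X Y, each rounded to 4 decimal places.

joint[0] = (0.0000, 0.0000)  (base)
link 0: phi[0] = 225 = 225 deg
  cos(225 deg) = -0.7071, sin(225 deg) = -0.7071
  joint[1] = (0.0000, 0.0000) + 7.4 * (-0.7071, -0.7071) = (0.0000 + -5.2326, 0.0000 + -5.2326) = (-5.2326, -5.2326)
link 1: phi[1] = 225 + 0 = 225 deg
  cos(225 deg) = -0.7071, sin(225 deg) = -0.7071
  joint[2] = (-5.2326, -5.2326) + 3 * (-0.7071, -0.7071) = (-5.2326 + -2.1213, -5.2326 + -2.1213) = (-7.3539, -7.3539)
End effector: (-7.3539, -7.3539)

Answer: -7.3539 -7.3539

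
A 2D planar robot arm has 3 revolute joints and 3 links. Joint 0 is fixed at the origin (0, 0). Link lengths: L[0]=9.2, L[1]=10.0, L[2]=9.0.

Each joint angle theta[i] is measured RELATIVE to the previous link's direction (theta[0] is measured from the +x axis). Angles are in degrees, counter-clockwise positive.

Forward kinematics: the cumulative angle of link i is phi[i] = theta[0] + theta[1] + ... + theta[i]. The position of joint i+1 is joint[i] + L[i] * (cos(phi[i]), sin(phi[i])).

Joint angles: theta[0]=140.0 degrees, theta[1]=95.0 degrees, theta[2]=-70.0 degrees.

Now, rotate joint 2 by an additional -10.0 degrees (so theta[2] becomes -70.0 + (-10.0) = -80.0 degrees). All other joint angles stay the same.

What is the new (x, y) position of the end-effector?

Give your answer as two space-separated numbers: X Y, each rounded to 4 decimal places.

joint[0] = (0.0000, 0.0000)  (base)
link 0: phi[0] = 140 = 140 deg
  cos(140 deg) = -0.7660, sin(140 deg) = 0.6428
  joint[1] = (0.0000, 0.0000) + 9.2 * (-0.7660, 0.6428) = (0.0000 + -7.0476, 0.0000 + 5.9136) = (-7.0476, 5.9136)
link 1: phi[1] = 140 + 95 = 235 deg
  cos(235 deg) = -0.5736, sin(235 deg) = -0.8192
  joint[2] = (-7.0476, 5.9136) + 10 * (-0.5736, -0.8192) = (-7.0476 + -5.7358, 5.9136 + -8.1915) = (-12.7834, -2.2779)
link 2: phi[2] = 140 + 95 + -80 = 155 deg
  cos(155 deg) = -0.9063, sin(155 deg) = 0.4226
  joint[3] = (-12.7834, -2.2779) + 9 * (-0.9063, 0.4226) = (-12.7834 + -8.1568, -2.2779 + 3.8036) = (-20.9401, 1.5257)
End effector: (-20.9401, 1.5257)

Answer: -20.9401 1.5257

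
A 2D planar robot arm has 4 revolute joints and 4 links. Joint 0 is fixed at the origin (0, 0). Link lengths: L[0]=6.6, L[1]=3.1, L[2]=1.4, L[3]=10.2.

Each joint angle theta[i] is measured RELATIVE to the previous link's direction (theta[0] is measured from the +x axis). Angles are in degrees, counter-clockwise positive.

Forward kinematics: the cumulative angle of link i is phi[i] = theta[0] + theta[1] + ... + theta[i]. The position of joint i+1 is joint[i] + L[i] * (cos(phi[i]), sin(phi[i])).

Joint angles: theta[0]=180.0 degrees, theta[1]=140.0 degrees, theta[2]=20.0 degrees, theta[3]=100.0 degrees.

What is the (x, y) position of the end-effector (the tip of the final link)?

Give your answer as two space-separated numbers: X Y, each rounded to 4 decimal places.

joint[0] = (0.0000, 0.0000)  (base)
link 0: phi[0] = 180 = 180 deg
  cos(180 deg) = -1.0000, sin(180 deg) = 0.0000
  joint[1] = (0.0000, 0.0000) + 6.6 * (-1.0000, 0.0000) = (0.0000 + -6.6000, 0.0000 + 0.0000) = (-6.6000, 0.0000)
link 1: phi[1] = 180 + 140 = 320 deg
  cos(320 deg) = 0.7660, sin(320 deg) = -0.6428
  joint[2] = (-6.6000, 0.0000) + 3.1 * (0.7660, -0.6428) = (-6.6000 + 2.3747, 0.0000 + -1.9926) = (-4.2253, -1.9926)
link 2: phi[2] = 180 + 140 + 20 = 340 deg
  cos(340 deg) = 0.9397, sin(340 deg) = -0.3420
  joint[3] = (-4.2253, -1.9926) + 1.4 * (0.9397, -0.3420) = (-4.2253 + 1.3156, -1.9926 + -0.4788) = (-2.9097, -2.4715)
link 3: phi[3] = 180 + 140 + 20 + 100 = 440 deg
  cos(440 deg) = 0.1736, sin(440 deg) = 0.9848
  joint[4] = (-2.9097, -2.4715) + 10.2 * (0.1736, 0.9848) = (-2.9097 + 1.7712, -2.4715 + 10.0450) = (-1.1385, 7.5736)
End effector: (-1.1385, 7.5736)

Answer: -1.1385 7.5736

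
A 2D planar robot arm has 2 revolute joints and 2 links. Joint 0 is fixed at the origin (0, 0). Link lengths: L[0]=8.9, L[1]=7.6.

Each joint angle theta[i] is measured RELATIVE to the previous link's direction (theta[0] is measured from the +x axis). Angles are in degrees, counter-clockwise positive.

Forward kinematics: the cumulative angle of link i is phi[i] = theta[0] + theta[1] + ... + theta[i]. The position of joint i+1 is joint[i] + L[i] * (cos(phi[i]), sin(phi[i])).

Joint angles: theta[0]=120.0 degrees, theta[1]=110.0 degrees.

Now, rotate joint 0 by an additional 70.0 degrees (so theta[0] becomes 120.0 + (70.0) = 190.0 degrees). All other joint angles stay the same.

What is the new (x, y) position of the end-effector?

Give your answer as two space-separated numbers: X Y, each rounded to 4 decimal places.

Answer: -4.9648 -8.1273

Derivation:
joint[0] = (0.0000, 0.0000)  (base)
link 0: phi[0] = 190 = 190 deg
  cos(190 deg) = -0.9848, sin(190 deg) = -0.1736
  joint[1] = (0.0000, 0.0000) + 8.9 * (-0.9848, -0.1736) = (0.0000 + -8.7648, 0.0000 + -1.5455) = (-8.7648, -1.5455)
link 1: phi[1] = 190 + 110 = 300 deg
  cos(300 deg) = 0.5000, sin(300 deg) = -0.8660
  joint[2] = (-8.7648, -1.5455) + 7.6 * (0.5000, -0.8660) = (-8.7648 + 3.8000, -1.5455 + -6.5818) = (-4.9648, -8.1273)
End effector: (-4.9648, -8.1273)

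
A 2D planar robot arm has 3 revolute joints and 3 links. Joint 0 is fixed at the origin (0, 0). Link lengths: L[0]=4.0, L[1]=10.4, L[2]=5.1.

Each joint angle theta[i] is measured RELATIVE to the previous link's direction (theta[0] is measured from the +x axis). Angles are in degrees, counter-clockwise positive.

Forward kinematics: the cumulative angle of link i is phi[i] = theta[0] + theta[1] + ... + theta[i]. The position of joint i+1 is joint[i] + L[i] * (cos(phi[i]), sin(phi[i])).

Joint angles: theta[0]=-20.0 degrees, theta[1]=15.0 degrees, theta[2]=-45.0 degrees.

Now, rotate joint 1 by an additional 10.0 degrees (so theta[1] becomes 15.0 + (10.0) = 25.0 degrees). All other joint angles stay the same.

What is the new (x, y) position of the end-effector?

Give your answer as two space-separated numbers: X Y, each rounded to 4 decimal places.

Answer: 18.0260 -3.7399

Derivation:
joint[0] = (0.0000, 0.0000)  (base)
link 0: phi[0] = -20 = -20 deg
  cos(-20 deg) = 0.9397, sin(-20 deg) = -0.3420
  joint[1] = (0.0000, 0.0000) + 4 * (0.9397, -0.3420) = (0.0000 + 3.7588, 0.0000 + -1.3681) = (3.7588, -1.3681)
link 1: phi[1] = -20 + 25 = 5 deg
  cos(5 deg) = 0.9962, sin(5 deg) = 0.0872
  joint[2] = (3.7588, -1.3681) + 10.4 * (0.9962, 0.0872) = (3.7588 + 10.3604, -1.3681 + 0.9064) = (14.1192, -0.4617)
link 2: phi[2] = -20 + 25 + -45 = -40 deg
  cos(-40 deg) = 0.7660, sin(-40 deg) = -0.6428
  joint[3] = (14.1192, -0.4617) + 5.1 * (0.7660, -0.6428) = (14.1192 + 3.9068, -0.4617 + -3.2782) = (18.0260, -3.7399)
End effector: (18.0260, -3.7399)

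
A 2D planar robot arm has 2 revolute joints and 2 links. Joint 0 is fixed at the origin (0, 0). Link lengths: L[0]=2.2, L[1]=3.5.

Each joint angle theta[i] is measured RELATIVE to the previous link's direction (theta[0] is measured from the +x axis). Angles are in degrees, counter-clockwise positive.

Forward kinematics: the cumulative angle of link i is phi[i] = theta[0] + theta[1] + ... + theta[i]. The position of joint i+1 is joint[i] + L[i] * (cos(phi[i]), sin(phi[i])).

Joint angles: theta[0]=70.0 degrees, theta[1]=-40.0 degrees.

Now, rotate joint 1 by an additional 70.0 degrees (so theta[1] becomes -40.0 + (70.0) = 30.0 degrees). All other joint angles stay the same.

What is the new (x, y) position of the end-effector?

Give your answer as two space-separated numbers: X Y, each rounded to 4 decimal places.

Answer: 0.1447 5.5142

Derivation:
joint[0] = (0.0000, 0.0000)  (base)
link 0: phi[0] = 70 = 70 deg
  cos(70 deg) = 0.3420, sin(70 deg) = 0.9397
  joint[1] = (0.0000, 0.0000) + 2.2 * (0.3420, 0.9397) = (0.0000 + 0.7524, 0.0000 + 2.0673) = (0.7524, 2.0673)
link 1: phi[1] = 70 + 30 = 100 deg
  cos(100 deg) = -0.1736, sin(100 deg) = 0.9848
  joint[2] = (0.7524, 2.0673) + 3.5 * (-0.1736, 0.9848) = (0.7524 + -0.6078, 2.0673 + 3.4468) = (0.1447, 5.5142)
End effector: (0.1447, 5.5142)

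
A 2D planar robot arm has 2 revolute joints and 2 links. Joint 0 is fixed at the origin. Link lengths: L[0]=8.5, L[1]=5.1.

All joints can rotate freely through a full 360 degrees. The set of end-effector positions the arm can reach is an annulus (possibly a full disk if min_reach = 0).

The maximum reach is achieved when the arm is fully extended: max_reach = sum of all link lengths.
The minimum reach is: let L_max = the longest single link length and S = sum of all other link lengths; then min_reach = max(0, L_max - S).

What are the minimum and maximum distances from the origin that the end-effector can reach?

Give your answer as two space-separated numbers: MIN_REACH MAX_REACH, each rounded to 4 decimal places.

Answer: 3.4000 13.6000

Derivation:
Link lengths: [8.5, 5.1]
max_reach = 8.5 + 5.1 = 13.6
L_max = max([8.5, 5.1]) = 8.5
S (sum of others) = 13.6 - 8.5 = 5.1
min_reach = max(0, 8.5 - 5.1) = max(0, 3.4) = 3.4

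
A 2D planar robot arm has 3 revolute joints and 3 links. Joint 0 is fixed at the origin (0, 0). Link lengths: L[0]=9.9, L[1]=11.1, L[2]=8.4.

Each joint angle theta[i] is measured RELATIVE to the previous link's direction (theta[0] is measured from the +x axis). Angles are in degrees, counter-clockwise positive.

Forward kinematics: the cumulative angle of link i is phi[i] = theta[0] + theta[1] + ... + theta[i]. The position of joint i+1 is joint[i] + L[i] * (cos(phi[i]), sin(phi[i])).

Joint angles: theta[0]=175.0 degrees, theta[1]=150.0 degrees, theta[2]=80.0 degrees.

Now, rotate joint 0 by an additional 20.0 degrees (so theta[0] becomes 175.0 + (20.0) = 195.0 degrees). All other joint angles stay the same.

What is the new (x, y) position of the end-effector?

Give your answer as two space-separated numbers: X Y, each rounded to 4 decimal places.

Answer: 4.7091 2.1778

Derivation:
joint[0] = (0.0000, 0.0000)  (base)
link 0: phi[0] = 195 = 195 deg
  cos(195 deg) = -0.9659, sin(195 deg) = -0.2588
  joint[1] = (0.0000, 0.0000) + 9.9 * (-0.9659, -0.2588) = (0.0000 + -9.5627, 0.0000 + -2.5623) = (-9.5627, -2.5623)
link 1: phi[1] = 195 + 150 = 345 deg
  cos(345 deg) = 0.9659, sin(345 deg) = -0.2588
  joint[2] = (-9.5627, -2.5623) + 11.1 * (0.9659, -0.2588) = (-9.5627 + 10.7218, -2.5623 + -2.8729) = (1.1591, -5.4352)
link 2: phi[2] = 195 + 150 + 80 = 425 deg
  cos(425 deg) = 0.4226, sin(425 deg) = 0.9063
  joint[3] = (1.1591, -5.4352) + 8.4 * (0.4226, 0.9063) = (1.1591 + 3.5500, -5.4352 + 7.6130) = (4.7091, 2.1778)
End effector: (4.7091, 2.1778)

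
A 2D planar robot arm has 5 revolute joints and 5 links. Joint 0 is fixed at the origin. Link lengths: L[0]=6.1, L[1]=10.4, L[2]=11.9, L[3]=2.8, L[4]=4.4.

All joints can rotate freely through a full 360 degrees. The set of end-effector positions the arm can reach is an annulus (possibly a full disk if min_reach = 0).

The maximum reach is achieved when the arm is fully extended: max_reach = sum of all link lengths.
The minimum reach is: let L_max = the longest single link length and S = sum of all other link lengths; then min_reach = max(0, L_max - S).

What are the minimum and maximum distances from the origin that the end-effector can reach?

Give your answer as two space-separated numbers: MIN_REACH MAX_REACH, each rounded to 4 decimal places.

Answer: 0.0000 35.6000

Derivation:
Link lengths: [6.1, 10.4, 11.9, 2.8, 4.4]
max_reach = 6.1 + 10.4 + 11.9 + 2.8 + 4.4 = 35.6
L_max = max([6.1, 10.4, 11.9, 2.8, 4.4]) = 11.9
S (sum of others) = 35.6 - 11.9 = 23.7
min_reach = max(0, 11.9 - 23.7) = max(0, -11.8) = 0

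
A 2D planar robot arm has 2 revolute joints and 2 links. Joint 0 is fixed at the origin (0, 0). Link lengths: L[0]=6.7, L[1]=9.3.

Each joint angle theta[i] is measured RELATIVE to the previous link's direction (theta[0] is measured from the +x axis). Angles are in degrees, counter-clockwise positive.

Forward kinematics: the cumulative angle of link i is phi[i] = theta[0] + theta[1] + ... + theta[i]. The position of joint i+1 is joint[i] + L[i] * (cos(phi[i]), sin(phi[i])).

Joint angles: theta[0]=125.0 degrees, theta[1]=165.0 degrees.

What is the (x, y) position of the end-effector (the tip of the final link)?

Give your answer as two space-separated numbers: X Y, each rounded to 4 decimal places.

Answer: -0.6622 -3.2508

Derivation:
joint[0] = (0.0000, 0.0000)  (base)
link 0: phi[0] = 125 = 125 deg
  cos(125 deg) = -0.5736, sin(125 deg) = 0.8192
  joint[1] = (0.0000, 0.0000) + 6.7 * (-0.5736, 0.8192) = (0.0000 + -3.8430, 0.0000 + 5.4883) = (-3.8430, 5.4883)
link 1: phi[1] = 125 + 165 = 290 deg
  cos(290 deg) = 0.3420, sin(290 deg) = -0.9397
  joint[2] = (-3.8430, 5.4883) + 9.3 * (0.3420, -0.9397) = (-3.8430 + 3.1808, 5.4883 + -8.7391) = (-0.6622, -3.2508)
End effector: (-0.6622, -3.2508)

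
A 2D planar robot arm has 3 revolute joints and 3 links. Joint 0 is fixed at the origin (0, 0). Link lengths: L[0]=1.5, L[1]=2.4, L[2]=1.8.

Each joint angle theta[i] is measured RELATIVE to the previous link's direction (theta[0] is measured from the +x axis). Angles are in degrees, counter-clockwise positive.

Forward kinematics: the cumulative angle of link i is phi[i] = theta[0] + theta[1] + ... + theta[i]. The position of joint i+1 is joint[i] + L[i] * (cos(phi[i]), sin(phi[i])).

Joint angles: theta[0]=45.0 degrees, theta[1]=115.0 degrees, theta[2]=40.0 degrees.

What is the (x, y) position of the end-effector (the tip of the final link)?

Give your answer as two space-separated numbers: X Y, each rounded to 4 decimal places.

Answer: -2.8860 1.2659

Derivation:
joint[0] = (0.0000, 0.0000)  (base)
link 0: phi[0] = 45 = 45 deg
  cos(45 deg) = 0.7071, sin(45 deg) = 0.7071
  joint[1] = (0.0000, 0.0000) + 1.5 * (0.7071, 0.7071) = (0.0000 + 1.0607, 0.0000 + 1.0607) = (1.0607, 1.0607)
link 1: phi[1] = 45 + 115 = 160 deg
  cos(160 deg) = -0.9397, sin(160 deg) = 0.3420
  joint[2] = (1.0607, 1.0607) + 2.4 * (-0.9397, 0.3420) = (1.0607 + -2.2553, 1.0607 + 0.8208) = (-1.1946, 1.8815)
link 2: phi[2] = 45 + 115 + 40 = 200 deg
  cos(200 deg) = -0.9397, sin(200 deg) = -0.3420
  joint[3] = (-1.1946, 1.8815) + 1.8 * (-0.9397, -0.3420) = (-1.1946 + -1.6914, 1.8815 + -0.6156) = (-2.8860, 1.2659)
End effector: (-2.8860, 1.2659)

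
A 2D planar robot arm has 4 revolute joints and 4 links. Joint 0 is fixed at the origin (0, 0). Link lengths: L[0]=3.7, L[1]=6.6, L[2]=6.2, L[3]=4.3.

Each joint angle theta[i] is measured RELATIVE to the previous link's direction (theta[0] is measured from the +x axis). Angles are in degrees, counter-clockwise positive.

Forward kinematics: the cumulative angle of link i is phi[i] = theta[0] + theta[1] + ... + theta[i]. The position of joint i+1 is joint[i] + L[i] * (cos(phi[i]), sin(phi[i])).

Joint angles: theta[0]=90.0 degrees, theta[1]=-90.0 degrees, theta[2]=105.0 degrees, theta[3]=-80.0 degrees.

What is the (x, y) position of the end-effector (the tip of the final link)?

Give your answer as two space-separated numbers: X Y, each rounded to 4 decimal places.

Answer: 8.8924 11.5060

Derivation:
joint[0] = (0.0000, 0.0000)  (base)
link 0: phi[0] = 90 = 90 deg
  cos(90 deg) = 0.0000, sin(90 deg) = 1.0000
  joint[1] = (0.0000, 0.0000) + 3.7 * (0.0000, 1.0000) = (0.0000 + 0.0000, 0.0000 + 3.7000) = (0.0000, 3.7000)
link 1: phi[1] = 90 + -90 = 0 deg
  cos(0 deg) = 1.0000, sin(0 deg) = 0.0000
  joint[2] = (0.0000, 3.7000) + 6.6 * (1.0000, 0.0000) = (0.0000 + 6.6000, 3.7000 + 0.0000) = (6.6000, 3.7000)
link 2: phi[2] = 90 + -90 + 105 = 105 deg
  cos(105 deg) = -0.2588, sin(105 deg) = 0.9659
  joint[3] = (6.6000, 3.7000) + 6.2 * (-0.2588, 0.9659) = (6.6000 + -1.6047, 3.7000 + 5.9887) = (4.9953, 9.6887)
link 3: phi[3] = 90 + -90 + 105 + -80 = 25 deg
  cos(25 deg) = 0.9063, sin(25 deg) = 0.4226
  joint[4] = (4.9953, 9.6887) + 4.3 * (0.9063, 0.4226) = (4.9953 + 3.8971, 9.6887 + 1.8173) = (8.8924, 11.5060)
End effector: (8.8924, 11.5060)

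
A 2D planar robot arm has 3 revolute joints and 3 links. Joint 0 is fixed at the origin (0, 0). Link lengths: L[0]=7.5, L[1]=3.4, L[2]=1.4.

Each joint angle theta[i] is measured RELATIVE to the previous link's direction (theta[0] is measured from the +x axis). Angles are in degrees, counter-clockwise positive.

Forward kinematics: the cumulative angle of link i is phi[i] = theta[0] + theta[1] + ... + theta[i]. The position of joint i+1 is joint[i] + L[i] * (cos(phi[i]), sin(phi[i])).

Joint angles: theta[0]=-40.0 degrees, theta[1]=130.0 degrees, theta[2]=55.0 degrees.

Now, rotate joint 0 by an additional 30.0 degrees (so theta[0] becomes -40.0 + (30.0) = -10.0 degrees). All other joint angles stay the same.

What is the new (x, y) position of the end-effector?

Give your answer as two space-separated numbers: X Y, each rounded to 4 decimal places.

joint[0] = (0.0000, 0.0000)  (base)
link 0: phi[0] = -10 = -10 deg
  cos(-10 deg) = 0.9848, sin(-10 deg) = -0.1736
  joint[1] = (0.0000, 0.0000) + 7.5 * (0.9848, -0.1736) = (0.0000 + 7.3861, 0.0000 + -1.3024) = (7.3861, -1.3024)
link 1: phi[1] = -10 + 130 = 120 deg
  cos(120 deg) = -0.5000, sin(120 deg) = 0.8660
  joint[2] = (7.3861, -1.3024) + 3.4 * (-0.5000, 0.8660) = (7.3861 + -1.7000, -1.3024 + 2.9445) = (5.6861, 1.6421)
link 2: phi[2] = -10 + 130 + 55 = 175 deg
  cos(175 deg) = -0.9962, sin(175 deg) = 0.0872
  joint[3] = (5.6861, 1.6421) + 1.4 * (-0.9962, 0.0872) = (5.6861 + -1.3947, 1.6421 + 0.1220) = (4.2914, 1.7641)
End effector: (4.2914, 1.7641)

Answer: 4.2914 1.7641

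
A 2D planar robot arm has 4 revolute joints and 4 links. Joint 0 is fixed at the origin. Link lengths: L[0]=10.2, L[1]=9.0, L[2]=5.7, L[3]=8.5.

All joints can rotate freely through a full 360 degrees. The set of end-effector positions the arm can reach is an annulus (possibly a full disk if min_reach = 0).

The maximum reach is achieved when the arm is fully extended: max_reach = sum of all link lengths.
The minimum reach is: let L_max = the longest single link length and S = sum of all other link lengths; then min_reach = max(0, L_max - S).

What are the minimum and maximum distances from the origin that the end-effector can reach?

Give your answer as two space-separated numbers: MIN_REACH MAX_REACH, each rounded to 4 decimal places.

Link lengths: [10.2, 9.0, 5.7, 8.5]
max_reach = 10.2 + 9 + 5.7 + 8.5 = 33.4
L_max = max([10.2, 9.0, 5.7, 8.5]) = 10.2
S (sum of others) = 33.4 - 10.2 = 23.2
min_reach = max(0, 10.2 - 23.2) = max(0, -13) = 0

Answer: 0.0000 33.4000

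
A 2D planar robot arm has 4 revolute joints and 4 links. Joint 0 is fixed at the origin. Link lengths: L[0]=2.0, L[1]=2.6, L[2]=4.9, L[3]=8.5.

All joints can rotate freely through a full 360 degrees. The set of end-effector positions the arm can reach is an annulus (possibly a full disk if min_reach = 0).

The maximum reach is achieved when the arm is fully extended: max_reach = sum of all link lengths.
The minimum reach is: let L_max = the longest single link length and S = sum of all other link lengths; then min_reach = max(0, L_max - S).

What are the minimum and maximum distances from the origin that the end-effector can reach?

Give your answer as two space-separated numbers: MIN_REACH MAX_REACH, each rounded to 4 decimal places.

Link lengths: [2.0, 2.6, 4.9, 8.5]
max_reach = 2 + 2.6 + 4.9 + 8.5 = 18
L_max = max([2.0, 2.6, 4.9, 8.5]) = 8.5
S (sum of others) = 18 - 8.5 = 9.5
min_reach = max(0, 8.5 - 9.5) = max(0, -1) = 0

Answer: 0.0000 18.0000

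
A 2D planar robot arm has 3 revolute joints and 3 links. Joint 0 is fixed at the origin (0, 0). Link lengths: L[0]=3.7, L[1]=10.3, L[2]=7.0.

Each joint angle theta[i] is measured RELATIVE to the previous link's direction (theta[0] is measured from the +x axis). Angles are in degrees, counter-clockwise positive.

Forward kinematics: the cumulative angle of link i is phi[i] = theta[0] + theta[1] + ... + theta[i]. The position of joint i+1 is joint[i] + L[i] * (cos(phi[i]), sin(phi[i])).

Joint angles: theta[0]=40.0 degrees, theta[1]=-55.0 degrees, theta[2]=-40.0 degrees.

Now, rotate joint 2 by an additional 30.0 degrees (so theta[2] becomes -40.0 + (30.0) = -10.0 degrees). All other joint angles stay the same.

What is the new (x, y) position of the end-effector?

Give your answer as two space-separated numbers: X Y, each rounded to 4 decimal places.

joint[0] = (0.0000, 0.0000)  (base)
link 0: phi[0] = 40 = 40 deg
  cos(40 deg) = 0.7660, sin(40 deg) = 0.6428
  joint[1] = (0.0000, 0.0000) + 3.7 * (0.7660, 0.6428) = (0.0000 + 2.8344, 0.0000 + 2.3783) = (2.8344, 2.3783)
link 1: phi[1] = 40 + -55 = -15 deg
  cos(-15 deg) = 0.9659, sin(-15 deg) = -0.2588
  joint[2] = (2.8344, 2.3783) + 10.3 * (0.9659, -0.2588) = (2.8344 + 9.9490, 2.3783 + -2.6658) = (12.7834, -0.2875)
link 2: phi[2] = 40 + -55 + -10 = -25 deg
  cos(-25 deg) = 0.9063, sin(-25 deg) = -0.4226
  joint[3] = (12.7834, -0.2875) + 7 * (0.9063, -0.4226) = (12.7834 + 6.3442, -0.2875 + -2.9583) = (19.1276, -3.2458)
End effector: (19.1276, -3.2458)

Answer: 19.1276 -3.2458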